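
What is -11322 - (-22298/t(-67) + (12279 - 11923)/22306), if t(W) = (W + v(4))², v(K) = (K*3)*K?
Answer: -2386125510/211907 ≈ -11260.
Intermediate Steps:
v(K) = 3*K² (v(K) = (3*K)*K = 3*K²)
t(W) = (48 + W)² (t(W) = (W + 3*4²)² = (W + 3*16)² = (W + 48)² = (48 + W)²)
-11322 - (-22298/t(-67) + (12279 - 11923)/22306) = -11322 - (-22298/(48 - 67)² + (12279 - 11923)/22306) = -11322 - (-22298/((-19)²) + 356*(1/22306)) = -11322 - (-22298/361 + 178/11153) = -11322 - 1*(-13085544/211907) = -11322 + 13085544/211907 = -2386125510/211907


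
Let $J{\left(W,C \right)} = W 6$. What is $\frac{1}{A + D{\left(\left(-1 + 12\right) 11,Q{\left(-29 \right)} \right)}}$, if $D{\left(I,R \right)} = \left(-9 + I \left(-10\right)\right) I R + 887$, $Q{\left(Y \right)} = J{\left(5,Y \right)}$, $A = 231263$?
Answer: $- \frac{1}{4192820} \approx -2.385 \cdot 10^{-7}$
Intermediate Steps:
$J{\left(W,C \right)} = 6 W$
$Q{\left(Y \right)} = 30$ ($Q{\left(Y \right)} = 6 \cdot 5 = 30$)
$D{\left(I,R \right)} = 887 + I R \left(-9 - 10 I\right)$ ($D{\left(I,R \right)} = \left(-9 - 10 I\right) I R + 887 = I \left(-9 - 10 I\right) R + 887 = I R \left(-9 - 10 I\right) + 887 = 887 + I R \left(-9 - 10 I\right)$)
$\frac{1}{A + D{\left(\left(-1 + 12\right) 11,Q{\left(-29 \right)} \right)}} = \frac{1}{231263 - \left(-887 + 300 \cdot 121 \left(-1 + 12\right)^{2} + 9 \left(-1 + 12\right) 11 \cdot 30\right)} = \frac{1}{231263 - \left(-887 + 4392300 + 9 \cdot 11 \cdot 11 \cdot 30\right)} = \frac{1}{231263 - \left(-887 + 32670 + 4392300\right)} = \frac{1}{231263 - \left(31783 + 4392300\right)} = \frac{1}{231263 - 4424083} = \frac{1}{-4192820} = - \frac{1}{4192820}$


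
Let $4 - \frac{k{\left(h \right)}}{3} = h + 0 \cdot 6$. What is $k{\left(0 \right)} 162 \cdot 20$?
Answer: $38880$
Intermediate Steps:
$k{\left(h \right)} = 12 - 3 h$ ($k{\left(h \right)} = 12 - 3 \left(h + 0 \cdot 6\right) = 12 - 3 \left(h + 0\right) = 12 - 3 h$)
$k{\left(0 \right)} 162 \cdot 20 = \left(12 - 0\right) 162 \cdot 20 = \left(12 + 0\right) 162 \cdot 20 = 12 \cdot 162 \cdot 20 = 1944 \cdot 20 = 38880$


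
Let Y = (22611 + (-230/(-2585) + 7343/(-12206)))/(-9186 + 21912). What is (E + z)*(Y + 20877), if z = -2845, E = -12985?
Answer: -4423749656551071655/13384574742 ≈ -3.3051e+8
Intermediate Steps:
Y = 47561175289/26769149484 (Y = (22611 + (-230*(-1/2585) + 7343*(-1/12206)))/12726 = (22611 + (46/517 - 7343/12206))*(1/12726) = (22611 - 3234855/6310502)*(1/12726) = (142683525867/6310502)*(1/12726) = 47561175289/26769149484 ≈ 1.7767)
(E + z)*(Y + 20877) = (-12985 - 2845)*(47561175289/26769149484 + 20877) = -15830*558907094952757/26769149484 = -4423749656551071655/13384574742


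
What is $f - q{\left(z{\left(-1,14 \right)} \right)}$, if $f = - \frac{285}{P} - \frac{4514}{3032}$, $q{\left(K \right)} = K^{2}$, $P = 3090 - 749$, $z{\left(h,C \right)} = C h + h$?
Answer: $- \frac{804230797}{3548956} \approx -226.61$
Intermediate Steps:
$z{\left(h,C \right)} = h + C h$
$P = 2341$ ($P = 3090 - 749 = 2341$)
$f = - \frac{5715697}{3548956}$ ($f = - \frac{285}{2341} - \frac{4514}{3032} = \left(-285\right) \frac{1}{2341} - \frac{2257}{1516} = - \frac{285}{2341} - \frac{2257}{1516} = - \frac{5715697}{3548956} \approx -1.6105$)
$f - q{\left(z{\left(-1,14 \right)} \right)} = - \frac{5715697}{3548956} - \left(- (1 + 14)\right)^{2} = - \frac{5715697}{3548956} - \left(\left(-1\right) 15\right)^{2} = - \frac{5715697}{3548956} - \left(-15\right)^{2} = - \frac{5715697}{3548956} - 225 = - \frac{804230797}{3548956}$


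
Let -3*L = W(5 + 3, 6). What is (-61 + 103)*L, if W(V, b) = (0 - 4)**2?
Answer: -224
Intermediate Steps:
W(V, b) = 16 (W(V, b) = (-4)**2 = 16)
L = -16/3 (L = -1/3*16 = -16/3 ≈ -5.3333)
(-61 + 103)*L = (-61 + 103)*(-16/3) = 42*(-16/3) = -224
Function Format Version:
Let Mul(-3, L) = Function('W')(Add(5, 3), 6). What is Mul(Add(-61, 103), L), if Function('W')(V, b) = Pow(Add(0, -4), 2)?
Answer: -224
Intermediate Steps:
Function('W')(V, b) = 16 (Function('W')(V, b) = Pow(-4, 2) = 16)
L = Rational(-16, 3) (L = Mul(Rational(-1, 3), 16) = Rational(-16, 3) ≈ -5.3333)
Mul(Add(-61, 103), L) = Mul(Add(-61, 103), Rational(-16, 3)) = Mul(42, Rational(-16, 3)) = -224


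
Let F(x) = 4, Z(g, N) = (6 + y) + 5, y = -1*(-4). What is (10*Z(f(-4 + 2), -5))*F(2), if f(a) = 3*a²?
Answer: 600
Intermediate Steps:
y = 4
Z(g, N) = 15 (Z(g, N) = (6 + 4) + 5 = 10 + 5 = 15)
(10*Z(f(-4 + 2), -5))*F(2) = (10*15)*4 = 150*4 = 600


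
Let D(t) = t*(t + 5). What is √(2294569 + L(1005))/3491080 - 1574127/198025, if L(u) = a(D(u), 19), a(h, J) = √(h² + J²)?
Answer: -1574127/198025 + √(2294569 + √1030326502861)/3491080 ≈ -7.9486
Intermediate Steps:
D(t) = t*(5 + t)
a(h, J) = √(J² + h²)
L(u) = √(361 + u²*(5 + u)²) (L(u) = √(19² + (u*(5 + u))²) = √(361 + u²*(5 + u)²))
√(2294569 + L(1005))/3491080 - 1574127/198025 = √(2294569 + √(361 + 1005²*(5 + 1005)²))/3491080 - 1574127/198025 = √(2294569 + √(361 + 1010025*1010²))*(1/3491080) - 1574127*1/198025 = √(2294569 + √(361 + 1010025*1020100))*(1/3491080) - 1574127/198025 = √(2294569 + √(361 + 1030326502500))*(1/3491080) - 1574127/198025 = √(2294569 + √1030326502861)*(1/3491080) - 1574127/198025 = √(2294569 + √1030326502861)/3491080 - 1574127/198025 = -1574127/198025 + √(2294569 + √1030326502861)/3491080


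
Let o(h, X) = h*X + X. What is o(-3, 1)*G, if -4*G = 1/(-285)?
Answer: -1/570 ≈ -0.0017544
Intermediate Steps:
G = 1/1140 (G = -1/4/(-285) = -1/4*(-1/285) = 1/1140 ≈ 0.00087719)
o(h, X) = X + X*h (o(h, X) = X*h + X = X + X*h)
o(-3, 1)*G = (1*(1 - 3))*(1/1140) = (1*(-2))*(1/1140) = -2*1/1140 = -1/570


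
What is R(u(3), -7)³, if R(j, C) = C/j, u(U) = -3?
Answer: 343/27 ≈ 12.704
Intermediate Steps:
R(u(3), -7)³ = (-7/(-3))³ = (-7*(-⅓))³ = (7/3)³ = 343/27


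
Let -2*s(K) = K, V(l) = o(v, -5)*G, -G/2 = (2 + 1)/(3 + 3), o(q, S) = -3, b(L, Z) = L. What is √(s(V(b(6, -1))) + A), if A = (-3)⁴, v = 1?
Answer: √318/2 ≈ 8.9163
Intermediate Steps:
G = -1 (G = -2*(2 + 1)/(3 + 3) = -6/6 = -2*½ = -1)
V(l) = 3 (V(l) = -3*(-1) = 3)
A = 81
s(K) = -K/2
√(s(V(b(6, -1))) + A) = √(-½*3 + 81) = √(-3/2 + 81) = √(159/2) = √318/2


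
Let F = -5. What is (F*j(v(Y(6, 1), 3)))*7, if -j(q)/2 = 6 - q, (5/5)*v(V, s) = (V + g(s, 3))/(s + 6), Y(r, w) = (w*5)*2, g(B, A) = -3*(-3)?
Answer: 2450/9 ≈ 272.22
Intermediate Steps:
g(B, A) = 9
Y(r, w) = 10*w (Y(r, w) = (5*w)*2 = 10*w)
v(V, s) = (9 + V)/(6 + s) (v(V, s) = (V + 9)/(s + 6) = (9 + V)/(6 + s))
j(q) = -12 + 2*q (j(q) = -2*(6 - q) = -12 + 2*q)
(F*j(v(Y(6, 1), 3)))*7 = -5*(-12 + 2*((9 + 10*1)/(6 + 3)))*7 = -5*(-12 + 2*((9 + 10)/9))*7 = -5*(-12 + 2*((1/9)*19))*7 = -5*(-12 + 2*(19/9))*7 = -5*(-12 + 38/9)*7 = -5*(-70/9)*7 = (350/9)*7 = 2450/9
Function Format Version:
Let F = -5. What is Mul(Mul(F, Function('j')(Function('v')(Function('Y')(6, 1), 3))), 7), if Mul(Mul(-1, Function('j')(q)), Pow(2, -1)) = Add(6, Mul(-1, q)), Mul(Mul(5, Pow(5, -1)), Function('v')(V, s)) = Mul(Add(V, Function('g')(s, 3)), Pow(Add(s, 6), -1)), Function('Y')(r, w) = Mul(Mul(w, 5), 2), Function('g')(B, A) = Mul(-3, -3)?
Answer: Rational(2450, 9) ≈ 272.22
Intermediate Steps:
Function('g')(B, A) = 9
Function('Y')(r, w) = Mul(10, w) (Function('Y')(r, w) = Mul(Mul(5, w), 2) = Mul(10, w))
Function('v')(V, s) = Mul(Pow(Add(6, s), -1), Add(9, V)) (Function('v')(V, s) = Mul(Add(V, 9), Pow(Add(s, 6), -1)) = Mul(Add(9, V), Pow(Add(6, s), -1)) = Mul(Pow(Add(6, s), -1), Add(9, V)))
Function('j')(q) = Add(-12, Mul(2, q)) (Function('j')(q) = Mul(-2, Add(6, Mul(-1, q))) = Add(-12, Mul(2, q)))
Mul(Mul(F, Function('j')(Function('v')(Function('Y')(6, 1), 3))), 7) = Mul(Mul(-5, Add(-12, Mul(2, Mul(Pow(Add(6, 3), -1), Add(9, Mul(10, 1)))))), 7) = Mul(Mul(-5, Add(-12, Mul(2, Mul(Pow(9, -1), Add(9, 10))))), 7) = Mul(Mul(-5, Add(-12, Mul(2, Mul(Rational(1, 9), 19)))), 7) = Mul(Mul(-5, Add(-12, Mul(2, Rational(19, 9)))), 7) = Mul(Mul(-5, Add(-12, Rational(38, 9))), 7) = Mul(Mul(-5, Rational(-70, 9)), 7) = Mul(Rational(350, 9), 7) = Rational(2450, 9)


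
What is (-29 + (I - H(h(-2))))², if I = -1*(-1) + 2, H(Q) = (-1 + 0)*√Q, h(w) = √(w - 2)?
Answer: (25 - I)² ≈ 624.0 - 50.0*I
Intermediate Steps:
h(w) = √(-2 + w)
H(Q) = -√Q
I = 3 (I = 1 + 2 = 3)
(-29 + (I - H(h(-2))))² = (-29 + (3 - (-1)*√(√(-2 - 2))))² = (-29 + (3 - (-1)*√(√(-4))))² = (-29 + (3 - (-1)*√(2*I)))² = (-29 + (3 - (-1)*(1 + I)))² = (-29 + (3 - (-1 - I)))² = (-29 + (3 + (1 + I)))² = (-29 + (4 + I))² = (-25 + I)²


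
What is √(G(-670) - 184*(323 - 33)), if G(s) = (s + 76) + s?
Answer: 4*I*√3414 ≈ 233.72*I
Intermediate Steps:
G(s) = 76 + 2*s (G(s) = (76 + s) + s = 76 + 2*s)
√(G(-670) - 184*(323 - 33)) = √((76 + 2*(-670)) - 184*(323 - 33)) = √((76 - 1340) - 184*290) = √(-1264 - 53360) = √(-54624) = 4*I*√3414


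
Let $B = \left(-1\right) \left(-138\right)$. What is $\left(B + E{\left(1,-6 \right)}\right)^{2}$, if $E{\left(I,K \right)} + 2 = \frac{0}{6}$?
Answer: $18496$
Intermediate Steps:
$E{\left(I,K \right)} = -2$ ($E{\left(I,K \right)} = -2 + \frac{0}{6} = -2 + 0 \cdot \frac{1}{6} = -2 + 0 = -2$)
$B = 138$
$\left(B + E{\left(1,-6 \right)}\right)^{2} = \left(138 - 2\right)^{2} = 136^{2} = 18496$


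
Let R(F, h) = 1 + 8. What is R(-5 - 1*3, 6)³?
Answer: 729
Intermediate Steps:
R(F, h) = 9
R(-5 - 1*3, 6)³ = 9³ = 729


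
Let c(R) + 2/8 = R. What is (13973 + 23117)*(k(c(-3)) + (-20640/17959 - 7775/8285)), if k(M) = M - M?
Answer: -2304280230250/29758063 ≈ -77434.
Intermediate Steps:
c(R) = -¼ + R
k(M) = 0
(13973 + 23117)*(k(c(-3)) + (-20640/17959 - 7775/8285)) = (13973 + 23117)*(0 + (-20640/17959 - 7775/8285)) = 37090*(0 + (-20640*1/17959 - 7775*1/8285)) = 37090*(0 + (-20640/17959 - 1555/1657)) = 37090*(0 - 62126725/29758063) = 37090*(-62126725/29758063) = -2304280230250/29758063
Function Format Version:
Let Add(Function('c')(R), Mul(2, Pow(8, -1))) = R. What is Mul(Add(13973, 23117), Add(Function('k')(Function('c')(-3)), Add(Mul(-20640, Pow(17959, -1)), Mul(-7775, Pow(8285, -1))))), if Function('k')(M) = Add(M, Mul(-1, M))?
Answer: Rational(-2304280230250, 29758063) ≈ -77434.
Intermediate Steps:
Function('c')(R) = Add(Rational(-1, 4), R)
Function('k')(M) = 0
Mul(Add(13973, 23117), Add(Function('k')(Function('c')(-3)), Add(Mul(-20640, Pow(17959, -1)), Mul(-7775, Pow(8285, -1))))) = Mul(Add(13973, 23117), Add(0, Add(Mul(-20640, Pow(17959, -1)), Mul(-7775, Pow(8285, -1))))) = Mul(37090, Add(0, Add(Mul(-20640, Rational(1, 17959)), Mul(-7775, Rational(1, 8285))))) = Mul(37090, Add(0, Add(Rational(-20640, 17959), Rational(-1555, 1657)))) = Mul(37090, Add(0, Rational(-62126725, 29758063))) = Mul(37090, Rational(-62126725, 29758063)) = Rational(-2304280230250, 29758063)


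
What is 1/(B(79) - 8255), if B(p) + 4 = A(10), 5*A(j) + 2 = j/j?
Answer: -5/41296 ≈ -0.00012108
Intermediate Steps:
A(j) = -⅕ (A(j) = -⅖ + (j/j)/5 = -⅖ + (⅕)*1 = -⅖ + ⅕ = -⅕)
B(p) = -21/5 (B(p) = -4 - ⅕ = -21/5)
1/(B(79) - 8255) = 1/(-21/5 - 8255) = 1/(-41296/5) = -5/41296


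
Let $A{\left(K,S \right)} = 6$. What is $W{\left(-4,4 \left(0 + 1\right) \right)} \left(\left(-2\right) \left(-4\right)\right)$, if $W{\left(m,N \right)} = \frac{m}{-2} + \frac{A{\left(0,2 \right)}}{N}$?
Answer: $28$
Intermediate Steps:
$W{\left(m,N \right)} = \frac{6}{N} - \frac{m}{2}$ ($W{\left(m,N \right)} = \frac{m}{-2} + \frac{6}{N} = m \left(- \frac{1}{2}\right) + \frac{6}{N} = - \frac{m}{2} + \frac{6}{N} = \frac{6}{N} - \frac{m}{2}$)
$W{\left(-4,4 \left(0 + 1\right) \right)} \left(\left(-2\right) \left(-4\right)\right) = \left(\frac{6}{4 \left(0 + 1\right)} - -2\right) \left(\left(-2\right) \left(-4\right)\right) = \left(\frac{6}{4 \cdot 1} + 2\right) 8 = \left(\frac{6}{4} + 2\right) 8 = \left(6 \cdot \frac{1}{4} + 2\right) 8 = \left(\frac{3}{2} + 2\right) 8 = \frac{7}{2} \cdot 8 = 28$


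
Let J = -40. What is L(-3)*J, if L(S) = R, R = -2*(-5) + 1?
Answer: -440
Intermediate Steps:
R = 11 (R = 10 + 1 = 11)
L(S) = 11
L(-3)*J = 11*(-40) = -440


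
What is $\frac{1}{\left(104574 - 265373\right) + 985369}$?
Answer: $\frac{1}{824570} \approx 1.2128 \cdot 10^{-6}$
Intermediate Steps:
$\frac{1}{\left(104574 - 265373\right) + 985369} = \frac{1}{-160799 + 985369} = \frac{1}{824570}$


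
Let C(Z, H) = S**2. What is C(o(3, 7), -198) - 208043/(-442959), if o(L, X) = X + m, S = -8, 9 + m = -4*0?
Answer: 2596129/40269 ≈ 64.470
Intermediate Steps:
m = -9 (m = -9 - 4*0 = -9 + 0 = -9)
o(L, X) = -9 + X (o(L, X) = X - 9 = -9 + X)
C(Z, H) = 64 (C(Z, H) = (-8)**2 = 64)
C(o(3, 7), -198) - 208043/(-442959) = 64 - 208043/(-442959) = 64 - 208043*(-1)/442959 = 64 - 1*(-18913/40269) = 64 + 18913/40269 = 2596129/40269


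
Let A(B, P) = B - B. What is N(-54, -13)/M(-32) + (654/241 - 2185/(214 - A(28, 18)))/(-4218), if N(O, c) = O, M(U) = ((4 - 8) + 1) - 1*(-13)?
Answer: -5871623419/1087695660 ≈ -5.3982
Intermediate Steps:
A(B, P) = 0
M(U) = 10 (M(U) = (-4 + 1) + 13 = -3 + 13 = 10)
N(-54, -13)/M(-32) + (654/241 - 2185/(214 - A(28, 18)))/(-4218) = -54/10 + (654/241 - 2185/(214 - 1*0))/(-4218) = -54*⅒ + (654*(1/241) - 2185/(214 + 0))*(-1/4218) = -27/5 + (654/241 - 2185/214)*(-1/4218) = -27/5 - 386629/51574*(-1/4218) = -27/5 + 386629/217539132 = -5871623419/1087695660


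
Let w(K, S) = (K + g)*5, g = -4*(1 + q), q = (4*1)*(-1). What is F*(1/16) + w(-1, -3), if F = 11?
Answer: 891/16 ≈ 55.688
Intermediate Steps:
q = -4 (q = 4*(-1) = -4)
g = 12 (g = -4*(1 - 4) = -4*(-3) = 12)
w(K, S) = 60 + 5*K (w(K, S) = (K + 12)*5 = (12 + K)*5 = 60 + 5*K)
F*(1/16) + w(-1, -3) = 11*(1/16) + (60 + 5*(-1)) = 11*(1*(1/16)) + (60 - 5) = 11*(1/16) + 55 = 11/16 + 55 = 891/16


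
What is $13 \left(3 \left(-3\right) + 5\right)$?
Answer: $-52$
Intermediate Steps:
$13 \left(3 \left(-3\right) + 5\right) = 13 \left(-9 + 5\right) = 13 \left(-4\right) = -52$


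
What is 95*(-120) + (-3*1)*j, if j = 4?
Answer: -11412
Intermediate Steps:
95*(-120) + (-3*1)*j = 95*(-120) - 3*1*4 = -11400 - 3*4 = -11400 - 12 = -11412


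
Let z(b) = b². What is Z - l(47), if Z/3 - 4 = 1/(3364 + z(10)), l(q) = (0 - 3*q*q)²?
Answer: -152128893285/3464 ≈ -4.3917e+7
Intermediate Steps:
l(q) = 9*q⁴ (l(q) = (0 - 3*q²)² = (-3*q²)² = 9*q⁴)
Z = 41571/3464 (Z = 12 + 3/(3364 + 10²) = 12 + 3/(3364 + 100) = 12 + 3/3464 = 41571/3464 ≈ 12.001)
Z - l(47) = 41571/3464 - 9*47⁴ = 41571/3464 - 9*4879681 = 41571/3464 - 1*43917129 = 41571/3464 - 43917129 = -152128893285/3464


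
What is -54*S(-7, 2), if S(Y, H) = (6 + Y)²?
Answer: -54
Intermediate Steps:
-54*S(-7, 2) = -54*(6 - 7)² = -54*(-1)² = -54*1 = -54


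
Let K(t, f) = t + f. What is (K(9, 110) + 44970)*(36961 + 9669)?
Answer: 2102500070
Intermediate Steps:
K(t, f) = f + t
(K(9, 110) + 44970)*(36961 + 9669) = ((110 + 9) + 44970)*(36961 + 9669) = (119 + 44970)*46630 = 45089*46630 = 2102500070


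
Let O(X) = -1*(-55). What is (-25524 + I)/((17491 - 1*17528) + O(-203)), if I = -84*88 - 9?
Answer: -10975/6 ≈ -1829.2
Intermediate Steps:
O(X) = 55
I = -7401 (I = -7392 - 9 = -7401)
(-25524 + I)/((17491 - 1*17528) + O(-203)) = (-25524 - 7401)/((17491 - 1*17528) + 55) = -32925/((17491 - 17528) + 55) = -32925/(-37 + 55) = -32925/18 = -32925*1/18 = -10975/6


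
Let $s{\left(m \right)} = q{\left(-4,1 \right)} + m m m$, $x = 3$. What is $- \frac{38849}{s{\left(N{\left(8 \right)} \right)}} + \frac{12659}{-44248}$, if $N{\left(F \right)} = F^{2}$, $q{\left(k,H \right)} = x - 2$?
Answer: $- \frac{5037484107}{11599391960} \approx -0.43429$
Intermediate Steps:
$q{\left(k,H \right)} = 1$ ($q{\left(k,H \right)} = 3 - 2 = 1$)
$s{\left(m \right)} = 1 + m^{3}$ ($s{\left(m \right)} = 1 + m m m = 1 + m^{2} m = 1 + m^{3}$)
$- \frac{38849}{s{\left(N{\left(8 \right)} \right)}} + \frac{12659}{-44248} = - \frac{38849}{1 + \left(8^{2}\right)^{3}} + \frac{12659}{-44248} = - \frac{38849}{1 + 64^{3}} + 12659 \left(- \frac{1}{44248}\right) = - \frac{38849}{1 + 262144} - \frac{12659}{44248} = - \frac{38849}{262145} - \frac{12659}{44248} = - \frac{5037484107}{11599391960}$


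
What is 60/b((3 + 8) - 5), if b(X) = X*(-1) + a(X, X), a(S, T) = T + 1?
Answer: 60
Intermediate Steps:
a(S, T) = 1 + T
b(X) = 1 (b(X) = X*(-1) + (1 + X) = -X + (1 + X) = 1)
60/b((3 + 8) - 5) = 60/1 = 60*1 = 60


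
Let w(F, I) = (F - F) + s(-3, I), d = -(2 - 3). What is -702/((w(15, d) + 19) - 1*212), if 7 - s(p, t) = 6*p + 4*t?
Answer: 351/86 ≈ 4.0814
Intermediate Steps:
s(p, t) = 7 - 6*p - 4*t (s(p, t) = 7 - (6*p + 4*t) = 7 - (4*t + 6*p) = 7 + (-6*p - 4*t) = 7 - 6*p - 4*t)
d = 1 (d = -1*(-1) = 1)
w(F, I) = 25 - 4*I (w(F, I) = (F - F) + (7 - 6*(-3) - 4*I) = 0 + (7 + 18 - 4*I) = 0 + (25 - 4*I) = 25 - 4*I)
-702/((w(15, d) + 19) - 1*212) = -702/(((25 - 4*1) + 19) - 1*212) = -702/(((25 - 4) + 19) - 212) = -702/((21 + 19) - 212) = -702/(40 - 212) = -702/(-172) = -702*(-1/172) = 351/86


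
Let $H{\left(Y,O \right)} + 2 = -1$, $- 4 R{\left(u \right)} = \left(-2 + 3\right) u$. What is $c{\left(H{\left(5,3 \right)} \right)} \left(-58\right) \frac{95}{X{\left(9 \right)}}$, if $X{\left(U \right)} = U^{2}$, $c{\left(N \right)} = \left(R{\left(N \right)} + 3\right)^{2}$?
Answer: $- \frac{68875}{72} \approx -956.6$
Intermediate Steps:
$R{\left(u \right)} = - \frac{u}{4}$ ($R{\left(u \right)} = - \frac{\left(-2 + 3\right) u}{4} = - \frac{1 u}{4} = - \frac{u}{4}$)
$H{\left(Y,O \right)} = -3$ ($H{\left(Y,O \right)} = -2 - 1 = -3$)
$c{\left(N \right)} = \left(3 - \frac{N}{4}\right)^{2}$ ($c{\left(N \right)} = \left(- \frac{N}{4} + 3\right)^{2} = \left(3 - \frac{N}{4}\right)^{2}$)
$c{\left(H{\left(5,3 \right)} \right)} \left(-58\right) \frac{95}{X{\left(9 \right)}} = \frac{\left(-12 - 3\right)^{2}}{16} \left(-58\right) \frac{95}{9^{2}} = \frac{\left(-15\right)^{2}}{16} \left(-58\right) \frac{95}{81} = \frac{1}{16} \cdot 225 \left(-58\right) 95 \cdot \frac{1}{81} = \frac{225}{16} \left(-58\right) \frac{95}{81} = \left(- \frac{6525}{8}\right) \frac{95}{81} = - \frac{68875}{72}$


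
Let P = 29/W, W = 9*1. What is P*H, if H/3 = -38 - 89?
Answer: -3683/3 ≈ -1227.7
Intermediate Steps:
W = 9
P = 29/9 ≈ 3.2222
H = -381 (H = 3*(-38 - 89) = 3*(-127) = -381)
P*H = (29/9)*(-381) = -3683/3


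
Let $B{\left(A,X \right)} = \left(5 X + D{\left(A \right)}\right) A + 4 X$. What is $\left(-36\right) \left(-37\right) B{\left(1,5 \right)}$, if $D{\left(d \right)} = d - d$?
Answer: $59940$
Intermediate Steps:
$D{\left(d \right)} = 0$
$B{\left(A,X \right)} = 4 X + 5 A X$ ($B{\left(A,X \right)} = \left(5 X + 0\right) A + 4 X = 5 X A + 4 X = 5 A X + 4 X = 4 X + 5 A X$)
$\left(-36\right) \left(-37\right) B{\left(1,5 \right)} = \left(-36\right) \left(-37\right) 5 \left(4 + 5 \cdot 1\right) = 1332 \cdot 5 \left(4 + 5\right) = 1332 \cdot 5 \cdot 9 = 1332 \cdot 45 = 59940$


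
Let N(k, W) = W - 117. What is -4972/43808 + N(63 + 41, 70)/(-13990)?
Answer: -8437413/76609240 ≈ -0.11014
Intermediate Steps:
N(k, W) = -117 + W
-4972/43808 + N(63 + 41, 70)/(-13990) = -4972/43808 + (-117 + 70)/(-13990) = -4972*1/43808 - 47*(-1/13990) = -1243/10952 + 47/13990 = -8437413/76609240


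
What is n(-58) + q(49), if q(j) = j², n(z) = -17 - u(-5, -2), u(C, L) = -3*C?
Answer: 2369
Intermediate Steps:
n(z) = -32 (n(z) = -17 - (-3)*(-5) = -17 - 1*15 = -17 - 15 = -32)
n(-58) + q(49) = -32 + 49² = -32 + 2401 = 2369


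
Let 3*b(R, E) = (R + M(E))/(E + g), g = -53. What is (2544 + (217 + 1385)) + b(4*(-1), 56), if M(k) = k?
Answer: 37366/9 ≈ 4151.8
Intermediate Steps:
b(R, E) = (E + R)/(3*(-53 + E)) (b(R, E) = ((R + E)/(E - 53))/3 = ((E + R)/(-53 + E))/3 = (E + R)/(3*(-53 + E)))
(2544 + (217 + 1385)) + b(4*(-1), 56) = (2544 + (217 + 1385)) + (56 + 4*(-1))/(3*(-53 + 56)) = (2544 + 1602) + (1/3)*(56 - 4)/3 = 4146 + (1/3)*(1/3)*52 = 4146 + 52/9 = 37366/9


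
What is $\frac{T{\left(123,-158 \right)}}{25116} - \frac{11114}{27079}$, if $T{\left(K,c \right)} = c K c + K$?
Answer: $\frac{2124928479}{17438876} \approx 121.85$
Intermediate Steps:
$T{\left(K,c \right)} = K + K c^{2}$ ($T{\left(K,c \right)} = K c c + K = K c^{2} + K = K + K c^{2}$)
$\frac{T{\left(123,-158 \right)}}{25116} - \frac{11114}{27079} = \frac{123 \left(1 + \left(-158\right)^{2}\right)}{25116} - \frac{11114}{27079} = 123 \left(1 + 24964\right) \frac{1}{25116} - \frac{11114}{27079} = 123 \cdot 24965 \cdot \frac{1}{25116} - \frac{11114}{27079} = 3070695 \cdot \frac{1}{25116} - \frac{11114}{27079} = \frac{1023565}{8372} - \frac{11114}{27079} = \frac{2124928479}{17438876}$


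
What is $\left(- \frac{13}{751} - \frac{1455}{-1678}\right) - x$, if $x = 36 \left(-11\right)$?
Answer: $\frac{500101379}{1260178} \approx 396.85$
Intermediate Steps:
$x = -396$
$\left(- \frac{13}{751} - \frac{1455}{-1678}\right) - x = \left(- \frac{13}{751} - \frac{1455}{-1678}\right) - -396 = \left(\left(-13\right) \frac{1}{751} - - \frac{1455}{1678}\right) + 396 = \left(- \frac{13}{751} + \frac{1455}{1678}\right) + 396 = \frac{1070891}{1260178} + 396 = \frac{500101379}{1260178}$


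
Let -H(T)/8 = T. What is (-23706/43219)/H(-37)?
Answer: -11853/6396412 ≈ -0.0018531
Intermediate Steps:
H(T) = -8*T
(-23706/43219)/H(-37) = (-23706/43219)/((-8*(-37))) = -23706*1/43219/296 = -23706/43219*1/296 = -11853/6396412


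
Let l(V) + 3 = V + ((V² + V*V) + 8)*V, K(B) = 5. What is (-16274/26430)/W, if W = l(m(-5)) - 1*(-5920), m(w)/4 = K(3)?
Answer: -8137/292011855 ≈ -2.7865e-5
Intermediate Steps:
m(w) = 20 (m(w) = 4*5 = 20)
l(V) = -3 + V + V*(8 + 2*V²) (l(V) = -3 + (V + ((V² + V*V) + 8)*V) = -3 + (V + ((V² + V²) + 8)*V) = -3 + (V + (2*V² + 8)*V) = -3 + (V + (8 + 2*V²)*V) = -3 + (V + V*(8 + 2*V²)) = -3 + V + V*(8 + 2*V²))
W = 22097 (W = (-3 + 2*20³ + 9*20) - 1*(-5920) = (-3 + 2*8000 + 180) + 5920 = (-3 + 16000 + 180) + 5920 = 16177 + 5920 = 22097)
(-16274/26430)/W = -16274/26430/22097 = -16274*1/26430*(1/22097) = -8137/13215*1/22097 = -8137/292011855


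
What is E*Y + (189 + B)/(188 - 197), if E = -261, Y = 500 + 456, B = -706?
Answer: -2245127/9 ≈ -2.4946e+5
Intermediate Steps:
Y = 956
E*Y + (189 + B)/(188 - 197) = -261*956 + (189 - 706)/(188 - 197) = -249516 - 517/(-9) = -249516 - 517*(-1/9) = -249516 + 517/9 = -2245127/9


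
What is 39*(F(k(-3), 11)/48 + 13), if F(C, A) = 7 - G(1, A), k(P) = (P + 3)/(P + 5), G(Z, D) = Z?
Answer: 4095/8 ≈ 511.88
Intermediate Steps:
k(P) = (3 + P)/(5 + P)
F(C, A) = 6 (F(C, A) = 7 - 1*1 = 7 - 1 = 6)
39*(F(k(-3), 11)/48 + 13) = 39*(6/48 + 13) = 39*(6*(1/48) + 13) = 39*(⅛ + 13) = 39*(105/8) = 4095/8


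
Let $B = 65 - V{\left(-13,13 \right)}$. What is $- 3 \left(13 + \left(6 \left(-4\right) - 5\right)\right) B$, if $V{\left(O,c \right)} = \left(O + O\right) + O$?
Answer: $4992$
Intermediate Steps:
$V{\left(O,c \right)} = 3 O$ ($V{\left(O,c \right)} = 2 O + O = 3 O$)
$B = 104$ ($B = 65 - 3 \left(-13\right) = 65 - -39 = 65 + 39 = 104$)
$- 3 \left(13 + \left(6 \left(-4\right) - 5\right)\right) B = - 3 \left(13 + \left(6 \left(-4\right) - 5\right)\right) 104 = - 3 \left(13 - 29\right) 104 = \left(-3\right) \left(-16\right) 104 = 48 \cdot 104 = 4992$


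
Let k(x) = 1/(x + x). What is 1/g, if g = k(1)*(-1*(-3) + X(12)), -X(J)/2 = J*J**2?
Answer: -2/3453 ≈ -0.00057921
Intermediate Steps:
X(J) = -2*J**3 (X(J) = -2*J*J**2 = -2*J**3)
k(x) = 1/(2*x)
g = -3453/2 (g = ((1/2)/1)*(-1*(-3) - 2*12**3) = ((1/2)*1)*(3 - 2*1728) = (3 - 3456)/2 = (1/2)*(-3453) = -3453/2 ≈ -1726.5)
1/g = 1/(-3453/2) = -2/3453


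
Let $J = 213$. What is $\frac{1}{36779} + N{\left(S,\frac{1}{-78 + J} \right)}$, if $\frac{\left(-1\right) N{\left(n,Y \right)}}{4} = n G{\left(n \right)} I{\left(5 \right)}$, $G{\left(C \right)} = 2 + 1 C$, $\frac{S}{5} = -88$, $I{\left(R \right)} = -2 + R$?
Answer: $- \frac{85056586559}{36779} \approx -2.3126 \cdot 10^{6}$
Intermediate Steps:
$S = -440$ ($S = 5 \left(-88\right) = -440$)
$G{\left(C \right)} = 2 + C$
$N{\left(n,Y \right)} = - 12 n \left(2 + n\right)$ ($N{\left(n,Y \right)} = - 4 n \left(2 + n\right) \left(-2 + 5\right) = - 4 n \left(2 + n\right) 3 = - 4 \cdot 3 n \left(2 + n\right) = - 12 n \left(2 + n\right)$)
$\frac{1}{36779} + N{\left(S,\frac{1}{-78 + J} \right)} = \frac{1}{36779} - - 5280 \left(2 - 440\right) = \frac{1}{36779} - \left(-5280\right) \left(-438\right) = \frac{1}{36779} - 2312640 = - \frac{85056586559}{36779}$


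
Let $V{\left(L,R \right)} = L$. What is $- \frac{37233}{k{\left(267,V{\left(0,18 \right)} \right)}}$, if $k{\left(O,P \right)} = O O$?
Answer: $- \frac{4137}{7921} \approx -0.52228$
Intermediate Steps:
$k{\left(O,P \right)} = O^{2}$
$- \frac{37233}{k{\left(267,V{\left(0,18 \right)} \right)}} = - \frac{37233}{267^{2}} = - \frac{37233}{71289} = \left(-37233\right) \frac{1}{71289} = - \frac{4137}{7921}$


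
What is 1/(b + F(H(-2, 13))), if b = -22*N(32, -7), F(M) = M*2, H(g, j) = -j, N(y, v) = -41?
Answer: 1/876 ≈ 0.0011416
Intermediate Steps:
F(M) = 2*M
b = 902 (b = -22*(-41) = 902)
1/(b + F(H(-2, 13))) = 1/(902 + 2*(-1*13)) = 1/(902 + 2*(-13)) = 1/(902 - 26) = 1/876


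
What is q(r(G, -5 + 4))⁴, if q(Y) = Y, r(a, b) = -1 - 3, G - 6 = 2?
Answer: 256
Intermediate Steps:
G = 8 (G = 6 + 2 = 8)
r(a, b) = -4
q(r(G, -5 + 4))⁴ = (-4)⁴ = 256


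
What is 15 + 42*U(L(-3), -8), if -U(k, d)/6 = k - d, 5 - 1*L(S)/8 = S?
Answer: -18129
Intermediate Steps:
L(S) = 40 - 8*S
U(k, d) = -6*k + 6*d (U(k, d) = -6*(k - d) = -6*k + 6*d)
15 + 42*U(L(-3), -8) = 15 + 42*(-6*(40 - 8*(-3)) + 6*(-8)) = 15 + 42*(-6*(40 + 24) - 48) = 15 + 42*(-6*64 - 48) = 15 + 42*(-384 - 48) = 15 + 42*(-432) = 15 - 18144 = -18129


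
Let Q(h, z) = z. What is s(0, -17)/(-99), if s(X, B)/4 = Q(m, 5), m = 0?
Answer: -20/99 ≈ -0.20202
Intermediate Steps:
s(X, B) = 20 (s(X, B) = 4*5 = 20)
s(0, -17)/(-99) = 20/(-99) = 20*(-1/99) = -20/99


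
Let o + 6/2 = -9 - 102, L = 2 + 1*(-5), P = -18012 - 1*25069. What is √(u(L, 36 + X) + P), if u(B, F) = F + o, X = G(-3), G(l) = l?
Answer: I*√43162 ≈ 207.75*I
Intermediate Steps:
X = -3
P = -43081 (P = -18012 - 25069 = -43081)
L = -3 (L = 2 - 5 = -3)
o = -114 (o = -3 + (-9 - 102) = -3 - 111 = -114)
u(B, F) = -114 + F (u(B, F) = F - 114 = -114 + F)
√(u(L, 36 + X) + P) = √((-114 + (36 - 3)) - 43081) = √((-114 + 33) - 43081) = √(-81 - 43081) = √(-43162) = I*√43162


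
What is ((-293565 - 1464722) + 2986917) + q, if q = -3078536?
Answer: -1849906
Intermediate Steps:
((-293565 - 1464722) + 2986917) + q = ((-293565 - 1464722) + 2986917) - 3078536 = (-1758287 + 2986917) - 3078536 = 1228630 - 3078536 = -1849906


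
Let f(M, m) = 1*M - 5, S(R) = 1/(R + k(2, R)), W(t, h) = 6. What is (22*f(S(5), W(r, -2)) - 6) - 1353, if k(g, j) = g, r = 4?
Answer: -10261/7 ≈ -1465.9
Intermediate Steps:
S(R) = 1/(2 + R) (S(R) = 1/(R + 2) = 1/(2 + R))
f(M, m) = -5 + M (f(M, m) = M - 5 = -5 + M)
(22*f(S(5), W(r, -2)) - 6) - 1353 = (22*(-5 + 1/(2 + 5)) - 6) - 1353 = (22*(-5 + 1/7) - 6) - 1353 = (22*(-34/7) - 6) - 1353 = (-748/7 - 6) - 1353 = -790/7 - 1353 = -10261/7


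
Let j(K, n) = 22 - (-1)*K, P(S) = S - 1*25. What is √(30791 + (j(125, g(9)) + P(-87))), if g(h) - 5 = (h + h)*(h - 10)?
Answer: √30826 ≈ 175.57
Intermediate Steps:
P(S) = -25 + S (P(S) = S - 25 = -25 + S)
g(h) = 5 + 2*h*(-10 + h) (g(h) = 5 + (h + h)*(h - 10) = 5 + (2*h)*(-10 + h) = 5 + 2*h*(-10 + h))
j(K, n) = 22 + K
√(30791 + (j(125, g(9)) + P(-87))) = √(30791 + ((22 + 125) + (-25 - 87))) = √(30791 + (147 - 112)) = √(30791 + 35) = √30826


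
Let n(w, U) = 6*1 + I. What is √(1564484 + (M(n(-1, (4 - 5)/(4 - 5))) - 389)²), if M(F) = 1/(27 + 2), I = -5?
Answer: 14*√7362089/29 ≈ 1309.9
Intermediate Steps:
n(w, U) = 1 (n(w, U) = 6*1 - 5 = 6 - 5 = 1)
M(F) = 1/29
√(1564484 + (M(n(-1, (4 - 5)/(4 - 5))) - 389)²) = √(1564484 + (1/29 - 389)²) = √(1564484 + (-11280/29)²) = √(1564484 + 127238400/841) = √(1442969444/841) = 14*√7362089/29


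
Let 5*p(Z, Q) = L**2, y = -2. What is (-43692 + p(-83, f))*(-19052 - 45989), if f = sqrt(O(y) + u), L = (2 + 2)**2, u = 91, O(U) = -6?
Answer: 14192206364/5 ≈ 2.8384e+9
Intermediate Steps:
L = 16 (L = 4**2 = 16)
f = sqrt(85) (f = sqrt(-6 + 91) = sqrt(85) ≈ 9.2195)
p(Z, Q) = 256/5 (p(Z, Q) = (1/5)*16**2 = (1/5)*256 = 256/5)
(-43692 + p(-83, f))*(-19052 - 45989) = (-43692 + 256/5)*(-19052 - 45989) = -218204/5*(-65041) = 14192206364/5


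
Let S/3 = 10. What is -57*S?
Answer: -1710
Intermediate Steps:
S = 30 (S = 3*10 = 30)
-57*S = -57*30 = -1710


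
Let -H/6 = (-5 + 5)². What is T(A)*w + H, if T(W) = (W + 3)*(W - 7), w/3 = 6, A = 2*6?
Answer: 1350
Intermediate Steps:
A = 12
w = 18 (w = 3*6 = 18)
H = 0 (H = -6*(-5 + 5)² = -6*0² = -6*0 = 0)
T(W) = (-7 + W)*(3 + W) (T(W) = (3 + W)*(-7 + W) = (-7 + W)*(3 + W))
T(A)*w + H = (-21 + 12² - 4*12)*18 + 0 = (-21 + 144 - 48)*18 + 0 = 75*18 + 0 = 1350 + 0 = 1350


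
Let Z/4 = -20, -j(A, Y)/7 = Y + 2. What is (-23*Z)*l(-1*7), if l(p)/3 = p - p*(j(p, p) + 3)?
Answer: 1429680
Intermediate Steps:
j(A, Y) = -14 - 7*Y (j(A, Y) = -7*(Y + 2) = -7*(2 + Y) = -14 - 7*Y)
Z = -80 (Z = 4*(-20) = -80)
l(p) = 3*p - 3*p*(-11 - 7*p) (l(p) = 3*(p - p*((-14 - 7*p) + 3)) = 3*(p - p*(-11 - 7*p)) = 3*p - 3*p*(-11 - 7*p))
(-23*Z)*l(-1*7) = (-23*(-80))*(3*(-1*7)*(12 + 7*(-1*7))) = 1840*(3*(-7)*(12 + 7*(-7))) = 1840*(3*(-7)*(12 - 49)) = 1840*(3*(-7)*(-37)) = 1840*777 = 1429680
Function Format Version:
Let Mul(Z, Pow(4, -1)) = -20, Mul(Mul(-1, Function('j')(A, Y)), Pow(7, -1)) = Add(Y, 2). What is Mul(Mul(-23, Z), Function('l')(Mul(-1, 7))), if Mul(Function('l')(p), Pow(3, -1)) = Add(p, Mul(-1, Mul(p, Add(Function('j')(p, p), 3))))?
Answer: 1429680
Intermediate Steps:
Function('j')(A, Y) = Add(-14, Mul(-7, Y)) (Function('j')(A, Y) = Mul(-7, Add(Y, 2)) = Mul(-7, Add(2, Y)) = Add(-14, Mul(-7, Y)))
Z = -80 (Z = Mul(4, -20) = -80)
Function('l')(p) = Add(Mul(3, p), Mul(-3, p, Add(-11, Mul(-7, p)))) (Function('l')(p) = Mul(3, Add(p, Mul(-1, Mul(p, Add(Add(-14, Mul(-7, p)), 3))))) = Mul(3, Add(p, Mul(-1, Mul(p, Add(-11, Mul(-7, p)))))) = Mul(3, Add(p, Mul(-1, p, Add(-11, Mul(-7, p))))) = Add(Mul(3, p), Mul(-3, p, Add(-11, Mul(-7, p)))))
Mul(Mul(-23, Z), Function('l')(Mul(-1, 7))) = Mul(Mul(-23, -80), Mul(3, Mul(-1, 7), Add(12, Mul(7, Mul(-1, 7))))) = Mul(1840, Mul(3, -7, Add(12, Mul(7, -7)))) = Mul(1840, Mul(3, -7, Add(12, -49))) = Mul(1840, Mul(3, -7, -37)) = Mul(1840, 777) = 1429680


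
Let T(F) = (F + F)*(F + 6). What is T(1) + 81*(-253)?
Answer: -20479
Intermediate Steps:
T(F) = 2*F*(6 + F) (T(F) = (2*F)*(6 + F) = 2*F*(6 + F))
T(1) + 81*(-253) = 2*1*(6 + 1) + 81*(-253) = 2*1*7 - 20493 = 14 - 20493 = -20479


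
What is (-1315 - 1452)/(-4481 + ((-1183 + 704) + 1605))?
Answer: 2767/3355 ≈ 0.82474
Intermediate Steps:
(-1315 - 1452)/(-4481 + ((-1183 + 704) + 1605)) = -2767/(-4481 + (-479 + 1605)) = -2767/(-4481 + 1126) = -2767/(-3355) = -2767*(-1/3355) = 2767/3355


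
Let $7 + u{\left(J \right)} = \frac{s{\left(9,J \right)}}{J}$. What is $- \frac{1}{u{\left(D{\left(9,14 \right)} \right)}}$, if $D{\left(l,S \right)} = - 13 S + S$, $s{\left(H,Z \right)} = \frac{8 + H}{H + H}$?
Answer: $\frac{3024}{21185} \approx 0.14274$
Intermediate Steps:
$s{\left(H,Z \right)} = \frac{8 + H}{2 H}$
$D{\left(l,S \right)} = - 12 S$
$u{\left(J \right)} = -7 + \frac{17}{18 J}$ ($u{\left(J \right)} = -7 + \frac{\frac{1}{2} \cdot \frac{1}{9} \left(8 + 9\right)}{J} = -7 + \frac{\frac{1}{2} \cdot \frac{1}{9} \cdot 17}{J} = -7 + \frac{17}{18 J}$)
$- \frac{1}{u{\left(D{\left(9,14 \right)} \right)}} = - \frac{1}{-7 + \frac{17}{18 \left(\left(-12\right) 14\right)}} = - \frac{1}{-7 + \frac{17}{18 \left(-168\right)}} = - \frac{1}{-7 + \frac{17}{18} \left(- \frac{1}{168}\right)} = - \frac{1}{-7 - \frac{17}{3024}} = - \frac{1}{- \frac{21185}{3024}} = \left(-1\right) \left(- \frac{3024}{21185}\right) = \frac{3024}{21185}$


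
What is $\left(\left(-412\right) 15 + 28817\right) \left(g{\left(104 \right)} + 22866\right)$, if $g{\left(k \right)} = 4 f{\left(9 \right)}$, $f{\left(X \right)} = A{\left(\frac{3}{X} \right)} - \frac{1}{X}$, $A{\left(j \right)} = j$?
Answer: $\frac{4658739874}{9} \approx 5.1764 \cdot 10^{8}$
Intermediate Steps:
$f{\left(X \right)} = \frac{2}{X}$ ($f{\left(X \right)} = \frac{3}{X} - \frac{1}{X} = \frac{2}{X}$)
$g{\left(k \right)} = \frac{8}{9}$ ($g{\left(k \right)} = 4 \cdot \frac{2}{9} = \frac{8}{9}$)
$\left(\left(-412\right) 15 + 28817\right) \left(g{\left(104 \right)} + 22866\right) = \left(\left(-412\right) 15 + 28817\right) \left(\frac{8}{9} + 22866\right) = \left(-6180 + 28817\right) \frac{205802}{9} = 22637 \cdot \frac{205802}{9} = \frac{4658739874}{9}$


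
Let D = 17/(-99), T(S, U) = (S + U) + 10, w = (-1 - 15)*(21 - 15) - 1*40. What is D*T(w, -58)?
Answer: 3128/99 ≈ 31.596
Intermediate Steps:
w = -136 (w = -16*6 - 40 = -96 - 40 = -136)
T(S, U) = 10 + S + U
D = -17/99 (D = 17*(-1/99) = -17/99 ≈ -0.17172)
D*T(w, -58) = -17*(10 - 136 - 58)/99 = -17/99*(-184) = 3128/99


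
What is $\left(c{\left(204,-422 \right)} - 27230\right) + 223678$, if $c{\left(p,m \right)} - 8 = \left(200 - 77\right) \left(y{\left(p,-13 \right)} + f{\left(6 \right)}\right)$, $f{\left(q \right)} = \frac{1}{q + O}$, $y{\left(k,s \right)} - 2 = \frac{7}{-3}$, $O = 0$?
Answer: $\frac{392871}{2} \approx 1.9644 \cdot 10^{5}$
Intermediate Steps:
$y{\left(k,s \right)} = - \frac{1}{3}$ ($y{\left(k,s \right)} = 2 + \frac{7}{-3} = 2 + 7 \left(- \frac{1}{3}\right) = 2 - \frac{7}{3} = - \frac{1}{3}$)
$f{\left(q \right)} = \frac{1}{q}$ ($f{\left(q \right)} = \frac{1}{q + 0} = \frac{1}{q}$)
$c{\left(p,m \right)} = - \frac{25}{2}$ ($c{\left(p,m \right)} = 8 + \left(200 - 77\right) \left(- \frac{1}{3} + \frac{1}{6}\right) = 8 + 123 \left(- \frac{1}{3} + \frac{1}{6}\right) = 8 + 123 \left(- \frac{1}{6}\right) = 8 - \frac{41}{2} = - \frac{25}{2}$)
$\left(c{\left(204,-422 \right)} - 27230\right) + 223678 = \left(- \frac{25}{2} - 27230\right) + 223678 = - \frac{54485}{2} + 223678 = \frac{392871}{2}$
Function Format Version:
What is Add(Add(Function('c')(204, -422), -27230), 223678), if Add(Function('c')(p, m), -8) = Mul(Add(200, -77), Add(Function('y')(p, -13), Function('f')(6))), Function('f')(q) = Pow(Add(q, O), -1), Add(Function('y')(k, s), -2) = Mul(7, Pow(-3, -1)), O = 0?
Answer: Rational(392871, 2) ≈ 1.9644e+5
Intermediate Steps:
Function('y')(k, s) = Rational(-1, 3) (Function('y')(k, s) = Add(2, Mul(7, Pow(-3, -1))) = Add(2, Mul(7, Rational(-1, 3))) = Add(2, Rational(-7, 3)) = Rational(-1, 3))
Function('f')(q) = Pow(q, -1) (Function('f')(q) = Pow(Add(q, 0), -1) = Pow(q, -1))
Function('c')(p, m) = Rational(-25, 2) (Function('c')(p, m) = Add(8, Mul(Add(200, -77), Add(Rational(-1, 3), Pow(6, -1)))) = Add(8, Mul(123, Add(Rational(-1, 3), Rational(1, 6)))) = Add(8, Mul(123, Rational(-1, 6))) = Add(8, Rational(-41, 2)) = Rational(-25, 2))
Add(Add(Function('c')(204, -422), -27230), 223678) = Add(Add(Rational(-25, 2), -27230), 223678) = Add(Rational(-54485, 2), 223678) = Rational(392871, 2)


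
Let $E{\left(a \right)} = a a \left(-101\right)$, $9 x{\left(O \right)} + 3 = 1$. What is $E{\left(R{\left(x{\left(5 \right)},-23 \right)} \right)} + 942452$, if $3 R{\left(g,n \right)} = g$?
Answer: $\frac{687047104}{729} \approx 9.4245 \cdot 10^{5}$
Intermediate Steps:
$x{\left(O \right)} = - \frac{2}{9}$ ($x{\left(O \right)} = - \frac{1}{3} + \frac{1}{9} \cdot 1 = - \frac{1}{3} + \frac{1}{9} = - \frac{2}{9}$)
$R{\left(g,n \right)} = \frac{g}{3}$
$E{\left(a \right)} = - 101 a^{2}$ ($E{\left(a \right)} = a^{2} \left(-101\right) = - 101 a^{2}$)
$E{\left(R{\left(x{\left(5 \right)},-23 \right)} \right)} + 942452 = - 101 \left(\frac{1}{3} \left(- \frac{2}{9}\right)\right)^{2} + 942452 = - 101 \left(- \frac{2}{27}\right)^{2} + 942452 = \left(-101\right) \frac{4}{729} + 942452 = - \frac{404}{729} + 942452 = \frac{687047104}{729}$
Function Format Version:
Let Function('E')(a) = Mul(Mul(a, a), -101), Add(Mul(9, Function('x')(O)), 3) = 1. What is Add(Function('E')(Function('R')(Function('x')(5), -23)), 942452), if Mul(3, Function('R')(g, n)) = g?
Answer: Rational(687047104, 729) ≈ 9.4245e+5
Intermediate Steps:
Function('x')(O) = Rational(-2, 9) (Function('x')(O) = Add(Rational(-1, 3), Mul(Rational(1, 9), 1)) = Add(Rational(-1, 3), Rational(1, 9)) = Rational(-2, 9))
Function('R')(g, n) = Mul(Rational(1, 3), g)
Function('E')(a) = Mul(-101, Pow(a, 2)) (Function('E')(a) = Mul(Pow(a, 2), -101) = Mul(-101, Pow(a, 2)))
Add(Function('E')(Function('R')(Function('x')(5), -23)), 942452) = Add(Mul(-101, Pow(Mul(Rational(1, 3), Rational(-2, 9)), 2)), 942452) = Add(Mul(-101, Pow(Rational(-2, 27), 2)), 942452) = Add(Mul(-101, Rational(4, 729)), 942452) = Add(Rational(-404, 729), 942452) = Rational(687047104, 729)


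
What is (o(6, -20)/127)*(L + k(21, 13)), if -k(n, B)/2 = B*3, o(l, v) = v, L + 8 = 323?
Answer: -4740/127 ≈ -37.323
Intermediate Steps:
L = 315 (L = -8 + 323 = 315)
k(n, B) = -6*B (k(n, B) = -2*B*3 = -6*B)
(o(6, -20)/127)*(L + k(21, 13)) = (-20/127)*(315 - 6*13) = (-20*1/127)*(315 - 78) = -20/127*237 = -4740/127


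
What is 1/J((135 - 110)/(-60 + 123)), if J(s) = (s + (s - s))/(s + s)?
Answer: 2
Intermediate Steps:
J(s) = ½ (J(s) = (s + 0)/((2*s)) = s*(1/(2*s)) = ½)
1/J((135 - 110)/(-60 + 123)) = 1/(½) = 2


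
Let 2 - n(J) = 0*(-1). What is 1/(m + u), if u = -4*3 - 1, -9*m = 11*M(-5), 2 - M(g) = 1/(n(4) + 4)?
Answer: -54/823 ≈ -0.065614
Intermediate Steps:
n(J) = 2 (n(J) = 2 - 0*(-1) = 2 - 1*0 = 2 + 0 = 2)
M(g) = 11/6 (M(g) = 2 - 1/(2 + 4) = 2 - 1/6 = 2 - 1*⅙ = 2 - ⅙ = 11/6)
m = -121/54 (m = -11*11/(9*6) = -⅑*121/6 = -121/54 ≈ -2.2407)
u = -13 (u = -12 - 1 = -13)
1/(m + u) = 1/(-121/54 - 13) = 1/(-823/54) = -54/823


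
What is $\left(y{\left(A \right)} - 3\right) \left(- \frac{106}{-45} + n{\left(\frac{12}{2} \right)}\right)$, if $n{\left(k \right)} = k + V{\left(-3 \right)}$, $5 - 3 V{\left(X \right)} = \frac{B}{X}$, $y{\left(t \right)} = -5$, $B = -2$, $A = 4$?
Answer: $- \frac{392}{5} \approx -78.4$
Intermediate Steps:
$V{\left(X \right)} = \frac{5}{3} + \frac{2}{3 X}$ ($V{\left(X \right)} = \frac{5}{3} - \frac{\left(-2\right) \frac{1}{X}}{3} = \frac{5}{3} + \frac{2}{3 X}$)
$n{\left(k \right)} = \frac{13}{9} + k$ ($n{\left(k \right)} = k + \frac{2 + 5 \left(-3\right)}{3 \left(-3\right)} = k + \frac{1}{3} \left(- \frac{1}{3}\right) \left(2 - 15\right) = k + \frac{1}{3} \left(- \frac{1}{3}\right) \left(-13\right) = k + \frac{13}{9} = \frac{13}{9} + k$)
$\left(y{\left(A \right)} - 3\right) \left(- \frac{106}{-45} + n{\left(\frac{12}{2} \right)}\right) = \left(-5 - 3\right) \left(- \frac{106}{-45} + \left(\frac{13}{9} + \frac{12}{2}\right)\right) = \left(-5 - 3\right) \left(\left(-106\right) \left(- \frac{1}{45}\right) + \left(\frac{13}{9} + 12 \cdot \frac{1}{2}\right)\right) = - 8 \left(\frac{106}{45} + \left(\frac{13}{9} + 6\right)\right) = - 8 \left(\frac{106}{45} + \frac{67}{9}\right) = \left(-8\right) \frac{49}{5} = - \frac{392}{5}$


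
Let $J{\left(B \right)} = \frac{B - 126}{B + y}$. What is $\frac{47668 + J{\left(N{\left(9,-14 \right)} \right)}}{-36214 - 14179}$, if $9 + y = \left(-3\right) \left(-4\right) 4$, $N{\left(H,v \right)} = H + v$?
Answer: $- \frac{1620581}{1713362} \approx -0.94585$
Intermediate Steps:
$y = 39$ ($y = -9 + \left(-3\right) \left(-4\right) 4 = -9 + 12 \cdot 4 = -9 + 48 = 39$)
$J{\left(B \right)} = \frac{-126 + B}{39 + B}$ ($J{\left(B \right)} = \frac{B - 126}{B + 39} = \frac{-126 + B}{39 + B}$)
$\frac{47668 + J{\left(N{\left(9,-14 \right)} \right)}}{-36214 - 14179} = \frac{47668 + \frac{-126 + \left(9 - 14\right)}{39 + \left(9 - 14\right)}}{-36214 - 14179} = \frac{47668 + \frac{-126 - 5}{39 - 5}}{-50393} = \left(47668 + \frac{1}{34} \left(-131\right)\right) \left(- \frac{1}{50393}\right) = \left(47668 - \frac{131}{34}\right) \left(- \frac{1}{50393}\right) = \frac{1620581}{34} \left(- \frac{1}{50393}\right) = - \frac{1620581}{1713362}$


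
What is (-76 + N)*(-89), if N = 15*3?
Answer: 2759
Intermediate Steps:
N = 45
(-76 + N)*(-89) = (-76 + 45)*(-89) = -31*(-89) = 2759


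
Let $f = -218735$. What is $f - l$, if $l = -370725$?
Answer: $151990$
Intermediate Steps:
$f - l = -218735 - -370725 = -218735 + 370725 = 151990$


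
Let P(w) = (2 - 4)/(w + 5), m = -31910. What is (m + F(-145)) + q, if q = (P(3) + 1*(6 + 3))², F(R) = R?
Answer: -511655/16 ≈ -31978.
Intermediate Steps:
P(w) = -2/(5 + w)
q = 1225/16 (q = (-2/(5 + 3) + 1*(6 + 3))² = (-2/8 + 1*9)² = (-2*⅛ + 9)² = (-¼ + 9)² = (35/4)² = 1225/16 ≈ 76.563)
(m + F(-145)) + q = (-31910 - 145) + 1225/16 = -32055 + 1225/16 = -511655/16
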